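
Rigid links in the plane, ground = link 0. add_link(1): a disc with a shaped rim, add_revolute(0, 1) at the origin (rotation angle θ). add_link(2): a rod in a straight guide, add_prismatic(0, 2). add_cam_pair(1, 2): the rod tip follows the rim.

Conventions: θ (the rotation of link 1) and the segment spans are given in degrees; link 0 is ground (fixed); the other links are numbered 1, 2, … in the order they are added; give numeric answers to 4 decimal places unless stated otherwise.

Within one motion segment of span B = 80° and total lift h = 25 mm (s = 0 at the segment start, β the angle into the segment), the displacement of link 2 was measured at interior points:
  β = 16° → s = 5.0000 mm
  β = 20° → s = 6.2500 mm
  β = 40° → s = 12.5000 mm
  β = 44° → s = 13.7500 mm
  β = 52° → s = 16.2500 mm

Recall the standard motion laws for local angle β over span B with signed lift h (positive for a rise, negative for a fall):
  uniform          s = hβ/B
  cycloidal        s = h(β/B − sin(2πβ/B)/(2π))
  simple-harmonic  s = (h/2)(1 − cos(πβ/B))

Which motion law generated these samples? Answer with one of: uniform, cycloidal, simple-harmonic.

candidates at β/B = r: uniform s = h·r (linear in β); cycloidal s = h·(r − sin(2πr)/(2π)); simple-harmonic s = (h/2)(1 − cos(πr))
β=16°: printed 5.0000 | uniform 5.0000, cycloidal 1.2159, simple-harmonic 2.3873
β=20°: printed 6.2500 | uniform 6.2500, cycloidal 2.2711, simple-harmonic 3.6612
β=40°: printed 12.5000 | uniform 12.5000, cycloidal 12.5000, simple-harmonic 12.5000
β=44°: printed 13.7500 | uniform 13.7500, cycloidal 14.9795, simple-harmonic 14.4554
β=52°: printed 16.2500 | uniform 16.2500, cycloidal 19.4690, simple-harmonic 18.1749
only one law matches every sample → uniform

uniform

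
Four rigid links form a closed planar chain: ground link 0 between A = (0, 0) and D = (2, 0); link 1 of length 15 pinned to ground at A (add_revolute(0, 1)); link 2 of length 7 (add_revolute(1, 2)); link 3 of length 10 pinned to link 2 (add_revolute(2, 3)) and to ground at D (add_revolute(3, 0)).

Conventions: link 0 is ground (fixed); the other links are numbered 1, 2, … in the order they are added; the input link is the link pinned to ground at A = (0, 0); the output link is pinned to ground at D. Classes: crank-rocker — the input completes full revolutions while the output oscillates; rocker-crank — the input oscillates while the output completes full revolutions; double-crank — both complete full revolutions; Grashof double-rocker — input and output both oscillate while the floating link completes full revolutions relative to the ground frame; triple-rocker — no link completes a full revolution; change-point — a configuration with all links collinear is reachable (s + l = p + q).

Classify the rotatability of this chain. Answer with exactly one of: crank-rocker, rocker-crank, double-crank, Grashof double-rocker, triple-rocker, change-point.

lengths: ground=2, input=15, coupler=7, output=10
sorted: s=2 (shortest), l=15 (longest), p+q=17
s + l = 17 vs p + q = 17
s + l = p + q → change-point (collinear configuration reachable)

change-point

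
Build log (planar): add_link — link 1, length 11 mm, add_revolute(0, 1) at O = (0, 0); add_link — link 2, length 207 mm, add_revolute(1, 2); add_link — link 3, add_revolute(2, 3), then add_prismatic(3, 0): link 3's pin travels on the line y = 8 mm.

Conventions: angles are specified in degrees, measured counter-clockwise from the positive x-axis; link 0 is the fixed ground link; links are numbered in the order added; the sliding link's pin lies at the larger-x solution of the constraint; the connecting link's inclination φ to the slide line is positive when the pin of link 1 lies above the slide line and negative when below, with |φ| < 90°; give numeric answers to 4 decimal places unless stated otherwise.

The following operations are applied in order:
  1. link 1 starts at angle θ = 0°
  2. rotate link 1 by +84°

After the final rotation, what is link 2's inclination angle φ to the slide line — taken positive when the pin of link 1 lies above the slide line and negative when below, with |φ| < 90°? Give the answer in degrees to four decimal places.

geometry: r = 11 mm, L = 207 mm, e = 8 mm; θ starts at 0°
rotate link 1 by +84°: θ ← 0° +84° = 84°
h = r sin θ − e = 10.939741 − 8 = 2.939741
sin φ = h / L = 2.939741 / 207 = 0.01420165
φ = arcsin(0.01420165) = 0.813722°

0.8137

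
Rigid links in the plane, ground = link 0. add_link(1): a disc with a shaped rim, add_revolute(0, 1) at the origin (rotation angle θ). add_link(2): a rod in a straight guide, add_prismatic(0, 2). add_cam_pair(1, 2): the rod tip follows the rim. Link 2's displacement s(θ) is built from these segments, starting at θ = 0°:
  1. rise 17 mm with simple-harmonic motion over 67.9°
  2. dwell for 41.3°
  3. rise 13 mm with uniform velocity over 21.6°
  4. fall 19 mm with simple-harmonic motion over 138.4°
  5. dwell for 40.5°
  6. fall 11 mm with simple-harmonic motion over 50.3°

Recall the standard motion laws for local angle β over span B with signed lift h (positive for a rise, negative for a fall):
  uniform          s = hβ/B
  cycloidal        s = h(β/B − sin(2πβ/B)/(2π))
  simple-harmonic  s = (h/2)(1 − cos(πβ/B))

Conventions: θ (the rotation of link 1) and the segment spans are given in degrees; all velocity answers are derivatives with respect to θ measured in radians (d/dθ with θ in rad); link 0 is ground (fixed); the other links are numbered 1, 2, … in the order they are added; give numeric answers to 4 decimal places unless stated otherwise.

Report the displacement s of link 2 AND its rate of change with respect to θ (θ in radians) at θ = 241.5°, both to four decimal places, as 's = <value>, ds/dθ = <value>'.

segment 1 (0° to 67.9°, simple-harmonic, h = 17) is passed completely: s = 0.0000 + (17) = 17.0000
segment 2 (67.9° to 109.2°, dwell): s unchanged at 17.0000
segment 3 (109.2° to 130.8°, uniform, h = 13) is passed completely: s = 17.0000 + (13) = 30.0000
θ = 241.5° falls in segment 4 (130.8° to 269.2°, simple-harmonic, h = -19): β = 241.5 − 130.8 = 110.7°, B = 138.4°; Δs = -19/2·(1 − cos(π·0.7999)) = -17.1831; s = 30.0000 − 17.1831 = 12.8169
velocity in seg [130.8°–269.2°] (simple-harmonic), θ in radians: β = 110.7° = 1.9321 rad, B = 138.4° = 2.4155 rad; ds/dθ = (πh/(2B)) sin(πβ/B) = (π·(-19)/(2·2.4155)) sin(π·0.7999) = -7.266913 mm/rad

s = 12.8169, ds/dθ = -7.2669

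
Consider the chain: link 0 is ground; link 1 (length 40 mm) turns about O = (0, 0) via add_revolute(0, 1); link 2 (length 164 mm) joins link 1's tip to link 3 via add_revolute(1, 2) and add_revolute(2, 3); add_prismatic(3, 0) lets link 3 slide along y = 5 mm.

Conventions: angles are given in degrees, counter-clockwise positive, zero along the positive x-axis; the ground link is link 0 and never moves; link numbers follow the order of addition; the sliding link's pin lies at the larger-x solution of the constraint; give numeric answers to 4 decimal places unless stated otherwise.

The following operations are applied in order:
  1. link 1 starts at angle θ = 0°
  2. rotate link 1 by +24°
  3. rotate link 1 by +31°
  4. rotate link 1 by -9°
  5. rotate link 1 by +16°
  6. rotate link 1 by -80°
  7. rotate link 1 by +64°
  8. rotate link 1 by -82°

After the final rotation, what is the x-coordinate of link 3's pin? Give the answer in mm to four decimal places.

geometry: r = 40 mm, L = 164 mm, e = 5 mm; θ starts at 0°
rotate link 1 by +24°: θ ← 0° +24° = 24°
rotate link 1 by +31°: θ ← 24° +31° = 55°
rotate link 1 by -9°: θ ← 55° -9° = 46°
rotate link 1 by +16°: θ ← 46° +16° = 62°
rotate link 1 by -80°: θ ← 62° -80° = -18°
rotate link 1 by +64°: θ ← -18° +64° = 46°
rotate link 1 by -82°: θ ← 46° -82° = -36°
crank pin P = (r cos θ, r sin θ) = (32.360680, -23.511410)
h = r sin θ − e = -23.511410 − 5 = -28.511410
x = r cos θ + √(L² − h²) = 32.360680 + 161.502630 = 193.863310

193.8633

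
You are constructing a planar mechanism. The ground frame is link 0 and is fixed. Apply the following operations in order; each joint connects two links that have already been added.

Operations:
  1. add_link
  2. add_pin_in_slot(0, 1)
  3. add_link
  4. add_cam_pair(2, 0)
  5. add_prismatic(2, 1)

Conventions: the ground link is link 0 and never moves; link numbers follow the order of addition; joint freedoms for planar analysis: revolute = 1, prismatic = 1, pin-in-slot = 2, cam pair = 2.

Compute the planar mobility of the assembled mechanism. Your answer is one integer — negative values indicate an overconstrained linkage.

link 0 = ground. State L|J1|J2 = 1|0|0
+link1  2|0|0
PS(0,1) f=2→J2  2|0|1
+link2  3|0|1
C(2,0) f=2→J2  3|0|2
P(2,1) f=1→J1  3|1|2
M = 3(3−1)−2·1−2 = 6−2−2 = 2

M = 2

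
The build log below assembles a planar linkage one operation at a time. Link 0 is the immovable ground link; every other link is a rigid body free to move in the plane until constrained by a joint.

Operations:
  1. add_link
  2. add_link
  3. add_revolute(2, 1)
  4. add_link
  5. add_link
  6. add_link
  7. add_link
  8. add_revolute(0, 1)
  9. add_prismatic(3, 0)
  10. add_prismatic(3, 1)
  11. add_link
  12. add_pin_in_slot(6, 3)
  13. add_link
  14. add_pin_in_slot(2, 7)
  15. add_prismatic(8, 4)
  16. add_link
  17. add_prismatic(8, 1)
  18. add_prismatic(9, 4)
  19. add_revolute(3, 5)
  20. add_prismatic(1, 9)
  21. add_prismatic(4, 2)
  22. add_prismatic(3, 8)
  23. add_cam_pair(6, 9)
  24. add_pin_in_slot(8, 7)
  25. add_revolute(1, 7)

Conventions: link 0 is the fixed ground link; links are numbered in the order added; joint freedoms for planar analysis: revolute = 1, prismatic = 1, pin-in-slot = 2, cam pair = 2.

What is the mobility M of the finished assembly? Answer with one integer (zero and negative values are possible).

(L,J1,J2)=(1,0,0); link0 fixed
link1: (2,0,0)
link2: (3,0,0)
R 2-1 [J1]: (3,1,0)
link3: (4,1,0)
link4: (5,1,0)
link5: (6,1,0)
link6: (7,1,0)
R 0-1 [J1]: (7,2,0)
P 3-0 [J1]: (7,3,0)
P 3-1 [J1]: (7,4,0)
link7: (8,4,0)
PS 6-3 [J2]: (8,4,1)
link8: (9,4,1)
PS 2-7 [J2]: (9,4,2)
P 8-4 [J1]: (9,5,2)
link9: (10,5,2)
P 8-1 [J1]: (10,6,2)
P 9-4 [J1]: (10,7,2)
R 3-5 [J1]: (10,8,2)
P 1-9 [J1]: (10,9,2)
P 4-2 [J1]: (10,10,2)
P 3-8 [J1]: (10,11,2)
C 6-9 [J2]: (10,11,3)
PS 8-7 [J2]: (10,11,4)
R 1-7 [J1]: (10,12,4)
Grübler: 3·9 − 2·12 − 4 = -1

M = -1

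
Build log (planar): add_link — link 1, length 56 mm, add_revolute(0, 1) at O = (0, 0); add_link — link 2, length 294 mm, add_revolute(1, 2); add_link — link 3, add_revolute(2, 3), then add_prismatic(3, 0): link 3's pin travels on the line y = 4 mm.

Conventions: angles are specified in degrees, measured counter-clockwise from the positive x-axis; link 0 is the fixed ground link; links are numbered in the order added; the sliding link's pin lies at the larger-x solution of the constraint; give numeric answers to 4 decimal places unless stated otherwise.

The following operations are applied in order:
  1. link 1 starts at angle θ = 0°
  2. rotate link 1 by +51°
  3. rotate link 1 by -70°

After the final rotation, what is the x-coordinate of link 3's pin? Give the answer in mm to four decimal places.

geometry: r = 56 mm, L = 294 mm, e = 4 mm; θ starts at 0°
rotate link 1 by +51°: θ ← 0° +51° = 51°
rotate link 1 by -70°: θ ← 51° -70° = -19°
crank pin P = (r cos θ, r sin θ) = (52.949040, -18.231817)
h = r sin θ − e = -18.231817 − 4 = -22.231817
x = r cos θ + √(L² − h²) = 52.949040 + 293.158227 = 346.107268

346.1073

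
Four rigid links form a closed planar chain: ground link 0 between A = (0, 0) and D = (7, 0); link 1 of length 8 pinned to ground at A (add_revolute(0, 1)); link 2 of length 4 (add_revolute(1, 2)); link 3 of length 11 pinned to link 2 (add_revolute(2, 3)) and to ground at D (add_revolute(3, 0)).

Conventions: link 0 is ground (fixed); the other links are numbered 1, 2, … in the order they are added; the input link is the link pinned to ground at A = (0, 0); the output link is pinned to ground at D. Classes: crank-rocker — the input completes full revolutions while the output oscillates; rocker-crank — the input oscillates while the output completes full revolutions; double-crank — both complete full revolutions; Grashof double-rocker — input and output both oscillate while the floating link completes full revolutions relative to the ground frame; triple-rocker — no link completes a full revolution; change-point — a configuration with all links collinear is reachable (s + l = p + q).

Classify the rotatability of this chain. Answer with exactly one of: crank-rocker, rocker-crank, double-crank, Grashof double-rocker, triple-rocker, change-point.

lengths: ground=7, input=8, coupler=4, output=11
sorted: s=4 (shortest), l=11 (longest), p+q=15
s + l = 15 vs p + q = 15
s + l = p + q → change-point (collinear configuration reachable)

change-point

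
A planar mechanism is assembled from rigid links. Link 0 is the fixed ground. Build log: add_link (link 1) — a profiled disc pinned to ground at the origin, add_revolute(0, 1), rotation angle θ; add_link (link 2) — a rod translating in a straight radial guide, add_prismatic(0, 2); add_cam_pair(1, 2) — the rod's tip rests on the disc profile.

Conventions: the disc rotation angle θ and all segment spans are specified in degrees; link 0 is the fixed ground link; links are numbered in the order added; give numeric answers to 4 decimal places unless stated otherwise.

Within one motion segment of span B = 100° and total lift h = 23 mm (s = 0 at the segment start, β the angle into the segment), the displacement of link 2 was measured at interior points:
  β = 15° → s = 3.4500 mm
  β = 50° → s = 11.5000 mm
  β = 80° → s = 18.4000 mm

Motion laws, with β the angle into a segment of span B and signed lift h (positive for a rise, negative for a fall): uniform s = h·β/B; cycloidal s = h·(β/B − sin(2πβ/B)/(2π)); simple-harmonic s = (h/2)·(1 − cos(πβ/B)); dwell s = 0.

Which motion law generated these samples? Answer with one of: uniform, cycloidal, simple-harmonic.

candidates at β/B = r: uniform s = h·r (linear in β); cycloidal s = h·(r − sin(2πr)/(2π)); simple-harmonic s = (h/2)(1 − cos(πr))
β=15°: printed 3.4500 | uniform 3.4500, cycloidal 0.4885, simple-harmonic 1.2534
β=50°: printed 11.5000 | uniform 11.5000, cycloidal 11.5000, simple-harmonic 11.5000
β=80°: printed 18.4000 | uniform 18.4000, cycloidal 21.8814, simple-harmonic 20.8037
only one law matches every sample → uniform

uniform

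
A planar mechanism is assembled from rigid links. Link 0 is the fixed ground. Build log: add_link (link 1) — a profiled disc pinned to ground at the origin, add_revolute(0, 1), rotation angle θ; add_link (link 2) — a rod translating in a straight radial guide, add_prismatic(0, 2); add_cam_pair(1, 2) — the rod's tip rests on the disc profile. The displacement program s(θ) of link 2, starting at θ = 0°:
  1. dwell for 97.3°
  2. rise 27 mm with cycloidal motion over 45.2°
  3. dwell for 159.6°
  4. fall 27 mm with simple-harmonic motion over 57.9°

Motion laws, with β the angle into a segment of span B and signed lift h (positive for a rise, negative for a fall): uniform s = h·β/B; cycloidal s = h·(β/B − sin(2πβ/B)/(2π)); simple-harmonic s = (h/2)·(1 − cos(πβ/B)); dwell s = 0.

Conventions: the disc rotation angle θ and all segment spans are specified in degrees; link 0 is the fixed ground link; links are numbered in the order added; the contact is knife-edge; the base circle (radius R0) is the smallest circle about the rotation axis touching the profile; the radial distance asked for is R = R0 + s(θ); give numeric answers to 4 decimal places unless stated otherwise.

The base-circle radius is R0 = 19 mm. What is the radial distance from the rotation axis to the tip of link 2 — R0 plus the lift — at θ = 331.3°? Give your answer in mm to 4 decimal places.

seg 1 [0°–97.3°] dwell: s stays 0.0000
seg 2 [97.3°–142.5°] cycloidal, h=27: full span → s += 27 → s = 27.0000
seg 3 [142.5°–302.1°] dwell: s stays 27.0000
seg 4 [302.1°–360°] simple-harmonic, h=-27: θ=331.3° here. β=29.2, B=57.9. -27/2·(1 − cos(π·0.5043)) = -13.6831 → s = 13.3169
R = R0 + s = 19 + 13.3169 = 32.3169

32.3169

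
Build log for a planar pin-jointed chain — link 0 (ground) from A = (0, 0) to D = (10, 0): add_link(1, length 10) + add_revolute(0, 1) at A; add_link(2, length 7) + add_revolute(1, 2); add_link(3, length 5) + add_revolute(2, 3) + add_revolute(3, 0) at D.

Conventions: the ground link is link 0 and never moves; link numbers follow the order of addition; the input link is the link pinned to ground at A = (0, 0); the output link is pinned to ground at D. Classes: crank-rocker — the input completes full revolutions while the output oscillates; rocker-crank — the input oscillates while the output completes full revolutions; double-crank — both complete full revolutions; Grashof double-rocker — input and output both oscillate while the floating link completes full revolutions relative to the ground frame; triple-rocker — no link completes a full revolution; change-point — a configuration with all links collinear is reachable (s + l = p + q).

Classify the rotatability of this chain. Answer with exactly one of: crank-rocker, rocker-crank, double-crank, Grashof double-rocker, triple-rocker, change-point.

lengths: ground=10, input=10, coupler=7, output=5
sorted: s=5 (shortest), l=10 (longest), p+q=17
s + l = 15 vs p + q = 17
s + l < p + q (Grashof) with shortest = output link → rocker-crank

rocker-crank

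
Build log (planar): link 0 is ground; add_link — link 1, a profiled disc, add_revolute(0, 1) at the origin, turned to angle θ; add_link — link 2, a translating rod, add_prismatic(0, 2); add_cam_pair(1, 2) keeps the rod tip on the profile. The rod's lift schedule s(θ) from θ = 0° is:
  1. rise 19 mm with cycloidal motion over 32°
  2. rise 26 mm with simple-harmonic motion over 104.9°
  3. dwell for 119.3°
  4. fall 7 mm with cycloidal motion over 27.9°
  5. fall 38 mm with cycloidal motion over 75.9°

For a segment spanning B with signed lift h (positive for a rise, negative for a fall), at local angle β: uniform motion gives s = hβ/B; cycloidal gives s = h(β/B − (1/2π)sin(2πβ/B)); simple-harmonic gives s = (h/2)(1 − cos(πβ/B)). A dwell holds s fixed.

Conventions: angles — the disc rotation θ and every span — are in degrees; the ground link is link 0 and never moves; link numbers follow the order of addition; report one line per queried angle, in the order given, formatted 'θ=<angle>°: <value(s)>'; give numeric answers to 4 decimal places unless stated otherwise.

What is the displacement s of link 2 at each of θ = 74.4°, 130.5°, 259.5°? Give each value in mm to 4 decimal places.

seg 1 [0°–32°] cycloidal, h=19: full span → s += 19 → s = 19.0000
seg 2 [32°–136.9°] simple-harmonic, h=26: θ=74.4° here. β=42.4, B=104.9. 26/2·(1 − cos(π·0.4042)) = 9.1460 → s = 28.1460
seg 2 [32°–136.9°] simple-harmonic, h=26: θ=130.5° here. β=98.5, B=104.9. 26/2·(1 − cos(π·0.9390)) = 25.7619 → s = 44.7619
seg 2 [32°–136.9°] simple-harmonic, h=26: full span → s += 26 → s = 45.0000
seg 3 [136.9°–256.2°] dwell: s stays 45.0000
seg 4 [256.2°–284.1°] cycloidal, h=-7: θ=259.5° here. β=3.3, B=27.9. -7·(0.1183 − sin(2π·0.1183)/(2π)) = -0.0741 → s = 44.9259

θ=74.4°: 28.1460
θ=130.5°: 44.7619
θ=259.5°: 44.9259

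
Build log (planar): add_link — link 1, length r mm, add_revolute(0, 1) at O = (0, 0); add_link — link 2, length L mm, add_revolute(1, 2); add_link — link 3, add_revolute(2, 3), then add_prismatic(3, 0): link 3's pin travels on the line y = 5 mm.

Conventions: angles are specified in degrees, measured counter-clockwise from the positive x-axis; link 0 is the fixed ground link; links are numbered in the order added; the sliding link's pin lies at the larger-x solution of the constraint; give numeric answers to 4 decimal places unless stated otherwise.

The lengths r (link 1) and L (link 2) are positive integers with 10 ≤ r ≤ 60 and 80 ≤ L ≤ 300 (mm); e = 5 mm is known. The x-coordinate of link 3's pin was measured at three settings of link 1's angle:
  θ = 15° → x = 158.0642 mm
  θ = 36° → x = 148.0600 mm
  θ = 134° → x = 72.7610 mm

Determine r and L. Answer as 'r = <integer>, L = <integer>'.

constraint per measurement: (x − r cos θ)² + (r sin θ − e)² = L²
subtracting the θ₁ and θ₂ equations cancels the r² and L² terms:
r = (x₁² − x₂²) / (2[(x₁cos θ₁ + e sin θ₁) − (x₂cos θ₂ + e sin θ₂)]) = 48.9998 → r = 49
L² = (x₁ − r cos θ₁)² + (r sin θ₁ − e)² = 12320.9973 → L = 111.0000 → L = 111
check at θ₃=134°: x = 72.7610 (printed 72.7610) ✓

r = 49, L = 111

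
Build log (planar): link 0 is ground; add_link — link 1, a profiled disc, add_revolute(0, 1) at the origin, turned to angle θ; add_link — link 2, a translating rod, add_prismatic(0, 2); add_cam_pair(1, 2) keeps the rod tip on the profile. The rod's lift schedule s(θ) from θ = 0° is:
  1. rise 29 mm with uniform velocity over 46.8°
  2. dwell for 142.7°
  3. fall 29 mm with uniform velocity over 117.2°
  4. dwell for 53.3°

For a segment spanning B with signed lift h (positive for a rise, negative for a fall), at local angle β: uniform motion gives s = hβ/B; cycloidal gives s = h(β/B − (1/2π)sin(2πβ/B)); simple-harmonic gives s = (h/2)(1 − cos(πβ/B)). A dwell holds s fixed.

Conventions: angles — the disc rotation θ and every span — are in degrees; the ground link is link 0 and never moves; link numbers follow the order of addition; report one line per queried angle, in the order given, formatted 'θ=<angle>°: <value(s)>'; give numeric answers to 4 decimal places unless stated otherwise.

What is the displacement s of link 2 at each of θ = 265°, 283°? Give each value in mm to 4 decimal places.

seg 1 [0°–46.8°] uniform, h=29: full span → s += 29 → s = 29.0000
seg 2 [46.8°–189.5°] dwell: s stays 29.0000
seg 3 [189.5°–306.7°] uniform, h=-29: θ=265° here. β=75.5, B=117.2. -29·75.5/117.2 = -18.6817 → s = 10.3183
seg 3 [189.5°–306.7°] uniform, h=-29: θ=283° here. β=93.5, B=117.2. -29·93.5/117.2 = -23.1357 → s = 5.8643

θ=265°: 10.3183
θ=283°: 5.8643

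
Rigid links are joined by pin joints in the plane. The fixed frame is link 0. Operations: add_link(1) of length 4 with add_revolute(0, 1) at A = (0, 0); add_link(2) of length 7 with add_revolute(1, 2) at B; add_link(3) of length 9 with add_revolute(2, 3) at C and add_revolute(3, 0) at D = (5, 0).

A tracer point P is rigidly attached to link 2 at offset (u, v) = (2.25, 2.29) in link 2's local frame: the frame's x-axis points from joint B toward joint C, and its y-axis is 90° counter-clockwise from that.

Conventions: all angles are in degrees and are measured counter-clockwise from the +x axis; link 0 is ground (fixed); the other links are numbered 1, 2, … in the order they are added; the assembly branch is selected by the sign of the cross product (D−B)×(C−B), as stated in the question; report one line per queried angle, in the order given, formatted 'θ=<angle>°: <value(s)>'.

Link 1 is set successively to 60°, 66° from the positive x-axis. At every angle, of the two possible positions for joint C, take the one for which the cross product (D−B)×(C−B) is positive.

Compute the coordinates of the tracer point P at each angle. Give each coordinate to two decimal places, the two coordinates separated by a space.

A=(0,0), D=(5.00,0)
θ=60°: B = A + 4.00·(cos60°, sin60°) = (2.0000, 3.4641)
θ=60°: |BD| = 4.5826
θ=60°: circle(B,7.00) ∩ circle(D,9.00): a=-1.2002, h=6.8963
θ=60°:   candidates: C₊=(6.4274,8.8861) cross=31.603; C₋=(-3.9989,-0.1433) cross=-31.603
θ=60°:   branch + wants cross > 0 → take C=(6.4274,8.8861) (cross=31.603)
θ=60°: ex = (C−B)/|BC| = (0.6325,0.7746); ey = (-0.7746,0.6325)
θ=60°: P = B + 2.25·ex + 2.29·ey = (1.6493,6.6553)
θ=66°: B = A + 4.00·(cos66°, sin66°) = (1.6269, 3.6542)
θ=66°: |BD| = 4.9730
θ=66°: circle(B,7.00) ∩ circle(D,9.00): a=-0.7309, h=6.9617
θ=66°:   candidates: C₊=(6.2467,8.9132) cross=34.621; C₋=(-3.9843,-0.5307) cross=-34.621
θ=66°:   branch + wants cross > 0 → take C=(6.2467,8.9132) (cross=34.621)
θ=66°: ex = (C−B)/|BC| = (0.6600,0.7513); ey = (-0.7513,0.6600)
θ=66°: P = B + 2.25·ex + 2.29·ey = (1.3914,6.8559)

θ=60°: 1.65 6.66
θ=66°: 1.39 6.86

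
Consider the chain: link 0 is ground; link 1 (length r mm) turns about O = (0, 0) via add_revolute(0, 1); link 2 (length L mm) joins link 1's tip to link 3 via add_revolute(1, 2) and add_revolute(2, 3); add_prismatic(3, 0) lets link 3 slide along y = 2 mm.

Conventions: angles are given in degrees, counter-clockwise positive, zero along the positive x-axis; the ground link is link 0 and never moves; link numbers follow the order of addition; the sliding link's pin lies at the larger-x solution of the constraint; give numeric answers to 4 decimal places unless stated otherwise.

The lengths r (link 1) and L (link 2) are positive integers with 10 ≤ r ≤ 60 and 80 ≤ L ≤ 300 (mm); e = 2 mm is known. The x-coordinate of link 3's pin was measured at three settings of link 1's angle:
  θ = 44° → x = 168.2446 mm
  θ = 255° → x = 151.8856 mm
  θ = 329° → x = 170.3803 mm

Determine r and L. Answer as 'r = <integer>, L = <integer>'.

constraint per measurement: (x − r cos θ)² + (r sin θ − e)² = L²
subtracting the θ₁ and θ₂ equations cancels the r² and L² terms:
r = (x₁² − x₂²) / (2[(x₁cos θ₁ + e sin θ₁) − (x₂cos θ₂ + e sin θ₂)]) = 15.9999 → r = 16
L² = (x₁ − r cos θ₁)² + (r sin θ₁ − e)² = 24648.9861 → L = 157.0000 → L = 157
check at θ₃=329°: x = 170.3803 (printed 170.3803) ✓

r = 16, L = 157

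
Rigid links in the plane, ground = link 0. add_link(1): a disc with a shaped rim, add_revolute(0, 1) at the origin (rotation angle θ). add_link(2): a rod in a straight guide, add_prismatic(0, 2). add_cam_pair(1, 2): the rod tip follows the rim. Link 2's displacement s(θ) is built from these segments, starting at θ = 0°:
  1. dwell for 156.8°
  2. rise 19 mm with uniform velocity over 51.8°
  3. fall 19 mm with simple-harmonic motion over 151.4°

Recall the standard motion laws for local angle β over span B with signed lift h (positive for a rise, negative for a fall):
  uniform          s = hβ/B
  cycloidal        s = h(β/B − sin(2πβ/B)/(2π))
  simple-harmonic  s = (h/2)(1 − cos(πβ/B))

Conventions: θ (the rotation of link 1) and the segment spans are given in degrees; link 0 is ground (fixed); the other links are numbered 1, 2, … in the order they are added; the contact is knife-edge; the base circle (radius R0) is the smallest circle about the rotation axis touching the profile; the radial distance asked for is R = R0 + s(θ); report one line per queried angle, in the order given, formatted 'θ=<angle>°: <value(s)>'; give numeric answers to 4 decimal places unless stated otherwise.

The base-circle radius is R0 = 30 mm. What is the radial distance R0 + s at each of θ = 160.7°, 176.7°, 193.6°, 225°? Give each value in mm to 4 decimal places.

segment 1 (0° to 156.8°, dwell): s unchanged at 0.0000
θ = 160.7° falls in segment 2 (156.8° to 208.6°, uniform, h = 19): β = 160.7 − 156.8 = 3.9°, B = 51.8°; Δs = 19·3.9/51.8 = 1.4305; s = 0.0000 + 1.4305 = 1.4305
θ = 176.7° falls in segment 2 (156.8° to 208.6°, uniform, h = 19): β = 176.7 − 156.8 = 19.9°, B = 51.8°; Δs = 19·19.9/51.8 = 7.2992; s = 0.0000 + 7.2992 = 7.2992
θ = 193.6° falls in segment 2 (156.8° to 208.6°, uniform, h = 19): β = 193.6 − 156.8 = 36.8°, B = 51.8°; Δs = 19·36.8/51.8 = 13.4981; s = 0.0000 + 13.4981 = 13.4981
segment 2 (156.8° to 208.6°, uniform, h = 19) is passed completely: s = 0.0000 + (19) = 19.0000
θ = 225° falls in segment 3 (208.6° to 360°, simple-harmonic, h = -19): β = 225 − 208.6 = 16.4°, B = 151.4°; Δs = -19/2·(1 − cos(π·0.1083)) = -0.5448; s = 19.0000 − 0.5448 = 18.4552
θ=160.7°: R = R0 + s = 30 + 1.4305 = 31.4305
θ=176.7°: R = R0 + s = 30 + 7.2992 = 37.2992
θ=193.6°: R = R0 + s = 30 + 13.4981 = 43.4981
θ=225°: R = R0 + s = 30 + 18.4552 = 48.4552

θ=160.7°: 31.4305
θ=176.7°: 37.2992
θ=193.6°: 43.4981
θ=225°: 48.4552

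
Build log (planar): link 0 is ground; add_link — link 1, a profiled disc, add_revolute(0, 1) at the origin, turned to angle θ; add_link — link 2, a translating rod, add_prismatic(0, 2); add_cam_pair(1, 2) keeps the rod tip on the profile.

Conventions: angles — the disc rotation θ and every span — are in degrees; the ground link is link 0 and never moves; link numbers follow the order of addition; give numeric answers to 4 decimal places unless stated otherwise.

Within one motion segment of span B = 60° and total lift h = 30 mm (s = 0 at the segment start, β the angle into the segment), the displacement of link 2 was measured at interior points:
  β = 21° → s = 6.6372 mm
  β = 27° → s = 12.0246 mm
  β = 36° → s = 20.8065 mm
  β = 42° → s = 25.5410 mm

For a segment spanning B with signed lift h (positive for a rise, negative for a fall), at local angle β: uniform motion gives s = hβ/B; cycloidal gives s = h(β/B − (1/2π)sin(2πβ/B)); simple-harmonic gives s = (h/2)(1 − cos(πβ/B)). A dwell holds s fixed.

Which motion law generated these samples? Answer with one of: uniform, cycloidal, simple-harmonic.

candidates at β/B = r: uniform s = h·r (linear in β); cycloidal s = h·(r − sin(2πr)/(2π)); simple-harmonic s = (h/2)(1 − cos(πr))
β=21°: printed 6.6372 | uniform 10.5000, cycloidal 6.6372, simple-harmonic 8.1901
β=27°: printed 12.0246 | uniform 13.5000, cycloidal 12.0246, simple-harmonic 12.6535
β=36°: printed 20.8065 | uniform 18.0000, cycloidal 20.8065, simple-harmonic 19.6353
β=42°: printed 25.5410 | uniform 21.0000, cycloidal 25.5410, simple-harmonic 23.8168
only one law matches every sample → cycloidal

cycloidal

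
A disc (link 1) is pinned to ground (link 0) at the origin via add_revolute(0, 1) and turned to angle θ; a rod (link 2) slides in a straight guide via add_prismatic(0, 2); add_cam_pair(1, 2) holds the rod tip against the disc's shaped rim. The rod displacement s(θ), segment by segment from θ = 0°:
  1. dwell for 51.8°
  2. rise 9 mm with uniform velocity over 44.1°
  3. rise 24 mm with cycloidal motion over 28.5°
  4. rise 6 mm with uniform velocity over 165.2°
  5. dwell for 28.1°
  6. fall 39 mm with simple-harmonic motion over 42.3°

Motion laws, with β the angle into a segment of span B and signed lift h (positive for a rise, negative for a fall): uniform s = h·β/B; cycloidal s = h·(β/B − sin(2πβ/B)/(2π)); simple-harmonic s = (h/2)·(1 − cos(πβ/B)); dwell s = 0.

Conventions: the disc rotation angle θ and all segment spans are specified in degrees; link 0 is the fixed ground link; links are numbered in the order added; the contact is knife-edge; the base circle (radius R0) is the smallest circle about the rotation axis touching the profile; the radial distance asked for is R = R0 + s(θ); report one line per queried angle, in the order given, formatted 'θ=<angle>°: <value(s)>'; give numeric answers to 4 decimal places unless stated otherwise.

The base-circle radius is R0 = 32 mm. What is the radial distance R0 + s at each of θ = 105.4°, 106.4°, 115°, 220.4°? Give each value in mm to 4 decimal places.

segment 1 (0° to 51.8°, dwell): s unchanged at 0.0000
segment 2 (51.8° to 95.9°, uniform, h = 9) is passed completely: s = 0.0000 + (9) = 9.0000
θ = 105.4° falls in segment 3 (95.9° to 124.4°, cycloidal, h = 24): β = 105.4 − 95.9 = 9.5°, B = 28.5°; Δs = 24·(0.3333 − sin(2π·0.3333)/(2π)) = 4.6920; s = 9.0000 + 4.6920 = 13.6920
θ = 106.4° falls in segment 3 (95.9° to 124.4°, cycloidal, h = 24): β = 106.4 − 95.9 = 10.5°, B = 28.5°; Δs = 24·(0.3684 − sin(2π·0.3684)/(2π)) = 6.0318; s = 9.0000 + 6.0318 = 15.0318
θ = 115° falls in segment 3 (95.9° to 124.4°, cycloidal, h = 24): β = 115 − 95.9 = 19.1°, B = 28.5°; Δs = 24·(0.6702 − sin(2π·0.6702)/(2π)) = 19.4335; s = 9.0000 + 19.4335 = 28.4335
segment 3 (95.9° to 124.4°, cycloidal, h = 24) is passed completely: s = 9.0000 + (24) = 33.0000
θ = 220.4° falls in segment 4 (124.4° to 289.6°, uniform, h = 6): β = 220.4 − 124.4 = 96°, B = 165.2°; Δs = 6·96/165.2 = 3.4867; s = 33.0000 + 3.4867 = 36.4867
θ=105.4°: R = R0 + s = 32 + 13.6920 = 45.6920
θ=106.4°: R = R0 + s = 32 + 15.0318 = 47.0318
θ=115°: R = R0 + s = 32 + 28.4335 = 60.4335
θ=220.4°: R = R0 + s = 32 + 36.4867 = 68.4867

θ=105.4°: 45.6920
θ=106.4°: 47.0318
θ=115°: 60.4335
θ=220.4°: 68.4867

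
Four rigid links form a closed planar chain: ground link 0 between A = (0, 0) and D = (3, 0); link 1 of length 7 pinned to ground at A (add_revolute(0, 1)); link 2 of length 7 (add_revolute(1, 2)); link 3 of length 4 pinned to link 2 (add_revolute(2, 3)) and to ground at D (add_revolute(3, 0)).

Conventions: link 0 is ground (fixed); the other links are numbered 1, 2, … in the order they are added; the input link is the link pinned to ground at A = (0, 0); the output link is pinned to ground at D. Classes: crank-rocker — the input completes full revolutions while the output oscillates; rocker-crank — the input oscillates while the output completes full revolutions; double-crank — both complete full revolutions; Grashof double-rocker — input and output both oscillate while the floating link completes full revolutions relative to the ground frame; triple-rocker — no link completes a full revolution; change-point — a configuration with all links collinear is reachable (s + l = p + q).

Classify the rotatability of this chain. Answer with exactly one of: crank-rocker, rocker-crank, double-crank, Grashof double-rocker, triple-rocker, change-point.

lengths: ground=3, input=7, coupler=7, output=4
sorted: s=3 (shortest), l=7 (longest), p+q=11
s + l = 10 vs p + q = 11
s + l < p + q (Grashof) with shortest = ground link → double-crank

double-crank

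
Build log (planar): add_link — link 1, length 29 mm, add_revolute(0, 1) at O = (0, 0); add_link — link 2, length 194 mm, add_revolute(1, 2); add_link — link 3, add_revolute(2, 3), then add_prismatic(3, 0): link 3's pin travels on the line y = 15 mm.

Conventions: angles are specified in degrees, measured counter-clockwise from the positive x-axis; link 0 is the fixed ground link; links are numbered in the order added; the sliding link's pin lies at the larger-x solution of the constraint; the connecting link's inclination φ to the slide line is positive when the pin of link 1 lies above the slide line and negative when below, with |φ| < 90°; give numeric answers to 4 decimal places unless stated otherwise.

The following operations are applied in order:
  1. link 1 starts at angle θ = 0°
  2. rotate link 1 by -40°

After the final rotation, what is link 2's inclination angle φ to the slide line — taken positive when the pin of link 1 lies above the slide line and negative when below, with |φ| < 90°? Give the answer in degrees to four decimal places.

geometry: r = 29 mm, L = 194 mm, e = 15 mm; θ starts at 0°
rotate link 1 by -40°: θ ← 0° -40° = -40°
h = r sin θ − e = -18.640841 − 15 = -33.640841
sin φ = h / L = -33.640841 / 194 = -0.17340640
φ = arcsin(-0.17340640) = -9.985933°

-9.9859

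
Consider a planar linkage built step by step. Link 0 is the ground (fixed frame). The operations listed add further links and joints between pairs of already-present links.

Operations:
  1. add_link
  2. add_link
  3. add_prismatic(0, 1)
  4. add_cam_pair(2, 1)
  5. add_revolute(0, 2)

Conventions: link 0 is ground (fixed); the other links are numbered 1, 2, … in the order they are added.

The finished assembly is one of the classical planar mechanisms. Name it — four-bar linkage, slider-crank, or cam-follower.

links: 3 (incl. ground); joints: 1 revolute, 1 prismatic, 1 higher (cam) pair, forming one closed loop
3 links, revolute + prismatic + higher pair in one loop → cam-follower

cam-follower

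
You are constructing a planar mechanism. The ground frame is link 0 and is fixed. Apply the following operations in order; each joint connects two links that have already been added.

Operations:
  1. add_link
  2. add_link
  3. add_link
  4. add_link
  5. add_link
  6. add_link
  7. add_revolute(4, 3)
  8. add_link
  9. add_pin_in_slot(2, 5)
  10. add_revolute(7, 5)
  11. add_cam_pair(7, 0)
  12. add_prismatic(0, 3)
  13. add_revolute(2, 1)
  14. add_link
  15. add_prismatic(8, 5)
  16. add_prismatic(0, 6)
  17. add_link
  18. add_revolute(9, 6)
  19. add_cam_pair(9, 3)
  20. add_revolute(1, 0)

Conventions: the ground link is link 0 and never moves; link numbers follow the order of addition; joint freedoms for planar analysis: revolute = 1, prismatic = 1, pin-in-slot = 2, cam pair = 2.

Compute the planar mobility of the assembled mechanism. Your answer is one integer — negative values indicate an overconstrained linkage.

(L,J1,J2)=(1,0,0); link0 fixed
link1: (2,0,0)
link2: (3,0,0)
link3: (4,0,0)
link4: (5,0,0)
link5: (6,0,0)
link6: (7,0,0)
R 4-3 [J1]: (7,1,0)
link7: (8,1,0)
PS 2-5 [J2]: (8,1,1)
R 7-5 [J1]: (8,2,1)
C 7-0 [J2]: (8,2,2)
P 0-3 [J1]: (8,3,2)
R 2-1 [J1]: (8,4,2)
link8: (9,4,2)
P 8-5 [J1]: (9,5,2)
P 0-6 [J1]: (9,6,2)
link9: (10,6,2)
R 9-6 [J1]: (10,7,2)
C 9-3 [J2]: (10,7,3)
R 1-0 [J1]: (10,8,3)
Grübler: 3·9 − 2·8 − 3 = 8

M = 8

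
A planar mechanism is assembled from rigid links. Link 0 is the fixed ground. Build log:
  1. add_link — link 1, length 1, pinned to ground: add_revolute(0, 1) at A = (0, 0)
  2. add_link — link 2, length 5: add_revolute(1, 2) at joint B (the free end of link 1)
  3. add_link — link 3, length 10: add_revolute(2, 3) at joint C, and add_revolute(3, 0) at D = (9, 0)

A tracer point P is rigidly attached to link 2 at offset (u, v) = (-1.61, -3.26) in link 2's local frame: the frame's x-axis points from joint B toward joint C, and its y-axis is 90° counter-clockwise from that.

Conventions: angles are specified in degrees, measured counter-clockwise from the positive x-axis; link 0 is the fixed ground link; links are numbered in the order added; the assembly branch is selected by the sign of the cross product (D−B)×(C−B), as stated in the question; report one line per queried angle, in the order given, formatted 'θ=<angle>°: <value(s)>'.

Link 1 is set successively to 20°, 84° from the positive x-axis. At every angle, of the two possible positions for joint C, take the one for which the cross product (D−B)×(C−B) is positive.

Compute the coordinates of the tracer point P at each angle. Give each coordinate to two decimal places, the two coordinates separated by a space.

A=(0,0), D=(9.00,0)
θ=20°: B = A + 1.00·(cos20°, sin20°) = (0.9397, 0.3420)
θ=20°: |BD| = 8.0676
θ=20°: circle(B,5.00) ∩ circle(D,10.00): a=-0.6145, h=4.9621
θ=20°:   candidates: C₊=(0.5361,5.3257) cross=40.032; C₋=(0.1154,-4.5896) cross=-40.032
θ=20°:   branch + wants cross > 0 → take C=(0.5361,5.3257) (cross=40.032)
θ=20°: ex = (C−B)/|BC| = (-0.0807,0.9967); ey = (-0.9967,-0.0807)
θ=20°: P = B + -1.61·ex + -3.26·ey = (4.3190,-0.9996)
θ=84°: B = A + 1.00·(cos84°, sin84°) = (0.1045, 0.9945)
θ=84°: |BD| = 8.9509
θ=84°: circle(B,5.00) ∩ circle(D,10.00): a=0.2859, h=4.9918
θ=84°:   candidates: C₊=(0.9433,5.9237) cross=44.681; C₋=(-0.1660,-3.9982) cross=-44.681
θ=84°:   branch + wants cross > 0 → take C=(0.9433,5.9237) (cross=44.681)
θ=84°: ex = (C−B)/|BC| = (0.1678,0.9858); ey = (-0.9858,0.1678)
θ=84°: P = B + -1.61·ex + -3.26·ey = (3.0482,-1.1395)

θ=20°: 4.32 -1.00
θ=84°: 3.05 -1.14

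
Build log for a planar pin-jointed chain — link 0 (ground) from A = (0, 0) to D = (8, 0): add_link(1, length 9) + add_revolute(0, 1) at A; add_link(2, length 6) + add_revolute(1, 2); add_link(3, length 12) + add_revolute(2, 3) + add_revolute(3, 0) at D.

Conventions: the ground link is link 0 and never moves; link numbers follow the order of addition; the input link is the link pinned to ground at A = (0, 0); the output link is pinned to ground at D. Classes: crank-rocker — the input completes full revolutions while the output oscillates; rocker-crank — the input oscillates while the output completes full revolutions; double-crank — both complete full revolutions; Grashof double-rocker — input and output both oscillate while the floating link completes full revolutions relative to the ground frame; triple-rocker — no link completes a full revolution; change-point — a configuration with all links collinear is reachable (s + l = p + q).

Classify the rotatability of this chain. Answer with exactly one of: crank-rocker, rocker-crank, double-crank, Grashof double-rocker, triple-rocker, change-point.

lengths: ground=8, input=9, coupler=6, output=12
sorted: s=6 (shortest), l=12 (longest), p+q=17
s + l = 18 vs p + q = 17
s + l > p + q → non-Grashof → no link fully rotates → triple-rocker

triple-rocker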